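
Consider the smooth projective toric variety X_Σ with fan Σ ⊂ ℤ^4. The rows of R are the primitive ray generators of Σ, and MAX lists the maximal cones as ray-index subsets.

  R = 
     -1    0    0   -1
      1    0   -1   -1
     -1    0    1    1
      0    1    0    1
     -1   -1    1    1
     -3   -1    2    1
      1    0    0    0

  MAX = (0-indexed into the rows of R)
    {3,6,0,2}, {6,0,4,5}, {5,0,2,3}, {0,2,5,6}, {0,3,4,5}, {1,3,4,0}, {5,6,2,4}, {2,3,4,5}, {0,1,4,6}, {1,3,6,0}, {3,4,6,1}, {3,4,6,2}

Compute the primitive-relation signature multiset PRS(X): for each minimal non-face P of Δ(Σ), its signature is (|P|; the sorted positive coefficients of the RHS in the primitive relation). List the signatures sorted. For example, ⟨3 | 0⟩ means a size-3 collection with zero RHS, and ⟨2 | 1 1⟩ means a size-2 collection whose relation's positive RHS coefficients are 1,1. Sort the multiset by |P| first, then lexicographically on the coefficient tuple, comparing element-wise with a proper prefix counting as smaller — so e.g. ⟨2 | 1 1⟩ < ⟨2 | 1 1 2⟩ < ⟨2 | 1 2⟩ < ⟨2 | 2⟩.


Δ(Σ) — 7 vertices, 5 min non-faces:

  P = {1,2}:  v_{1} + v_{2} = 0  →  sig = ⟨2 | 0⟩
  P = {1,5}:  v_{1} + v_{5} = v_{0} + v_{4}  →  sig = ⟨2 | 1 1⟩
  P = {0,2,4}:  v_{0} + v_{2} + v_{4} = v_{5}  →  sig = ⟨3 | 1⟩
  P = {3,5,6}:  v_{3} + v_{5} + v_{6} = 2·v_{2}  →  sig = ⟨3 | 2⟩
  P = {0,3,4,6}:  v_{0} + v_{3} + v_{4} + v_{6} = v_{2}  →  sig = ⟨4 | 1⟩

Sorted signature multiset PRS(X):
    |P|=2: 2 collections, coeffs (), (1,1)
    |P|=3: 2 collections, coeffs (1), (2)
    |P|=4: 1 collection, coeffs (1)


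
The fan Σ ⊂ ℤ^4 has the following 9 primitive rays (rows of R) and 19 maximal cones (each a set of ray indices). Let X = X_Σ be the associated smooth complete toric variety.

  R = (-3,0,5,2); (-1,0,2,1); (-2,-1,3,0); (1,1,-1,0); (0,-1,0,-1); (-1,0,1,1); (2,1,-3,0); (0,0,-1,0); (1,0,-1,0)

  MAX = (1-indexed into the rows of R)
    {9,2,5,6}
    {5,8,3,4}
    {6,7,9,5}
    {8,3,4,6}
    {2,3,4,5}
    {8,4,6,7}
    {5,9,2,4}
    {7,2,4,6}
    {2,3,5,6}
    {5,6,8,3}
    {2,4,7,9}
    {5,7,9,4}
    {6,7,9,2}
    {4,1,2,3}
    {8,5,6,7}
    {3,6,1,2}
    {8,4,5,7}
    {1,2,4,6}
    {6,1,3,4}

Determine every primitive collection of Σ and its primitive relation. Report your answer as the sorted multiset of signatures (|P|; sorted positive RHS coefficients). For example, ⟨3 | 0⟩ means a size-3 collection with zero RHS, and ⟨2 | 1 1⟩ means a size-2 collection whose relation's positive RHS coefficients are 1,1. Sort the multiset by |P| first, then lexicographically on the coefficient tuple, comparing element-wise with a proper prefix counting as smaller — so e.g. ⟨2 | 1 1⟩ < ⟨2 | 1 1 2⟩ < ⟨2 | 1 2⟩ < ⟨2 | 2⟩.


The 12 primitive collections of Σ (r=9, n=4):

  • {3,7}:  v_{3} + v_{7} = 0  so sig = ⟨2 | 0⟩
  • {2,8}:  v_{2} + v_{8} = v_{6}  so sig = ⟨2 | 1⟩
  • {1,5}:  v_{1} + v_{5} = v_{2} + v_{3}  so sig = ⟨2 | 1 1⟩
  • {3,9}:  v_{3} + v_{9} = v_{2} + v_{5}  so sig = ⟨2 | 1 1⟩
  • {1,7}:  v_{1} + v_{7} = v_{2} + v_{4} + v_{6}  so sig = ⟨2 | 1 1 1⟩
  • {8,9}:  v_{8} + v_{9} = v_{5} + v_{6} + v_{7}  so sig = ⟨2 | 1 1 1⟩
  • {1,8}:  v_{1} + v_{8} = v_{3} + v_{4} + 2·v_{6}  so sig = ⟨2 | 1 1 2⟩
  • {1,9}:  v_{1} + v_{9} = 2·v_{2}  so sig = ⟨2 | 2⟩
  • {4,5,6}:  v_{4} + v_{5} + v_{6} = 0  so sig = ⟨3 | 0⟩
  • {2,5,7}:  v_{2} + v_{5} + v_{7} = v_{9}  so sig = ⟨3 | 1⟩
  • {4,6,9}:  v_{4} + v_{6} + v_{9} = v_{2} + v_{7}  so sig = ⟨3 | 1 1⟩
  • {2,3,4,6}:  v_{2} + v_{3} + v_{4} + v_{6} = v_{1}  so sig = ⟨4 | 1⟩

Hence PRS(X_Σ) =
    ⟨2 | 0⟩
    ⟨2 | 1⟩
    ⟨2 | 1 1⟩
    ⟨2 | 1 1⟩
    ⟨2 | 1 1 1⟩
    ⟨2 | 1 1 1⟩
    ⟨2 | 1 1 2⟩
    ⟨2 | 2⟩
    ⟨3 | 0⟩
    ⟨3 | 1⟩
    ⟨3 | 1 1⟩
    ⟨4 | 1⟩


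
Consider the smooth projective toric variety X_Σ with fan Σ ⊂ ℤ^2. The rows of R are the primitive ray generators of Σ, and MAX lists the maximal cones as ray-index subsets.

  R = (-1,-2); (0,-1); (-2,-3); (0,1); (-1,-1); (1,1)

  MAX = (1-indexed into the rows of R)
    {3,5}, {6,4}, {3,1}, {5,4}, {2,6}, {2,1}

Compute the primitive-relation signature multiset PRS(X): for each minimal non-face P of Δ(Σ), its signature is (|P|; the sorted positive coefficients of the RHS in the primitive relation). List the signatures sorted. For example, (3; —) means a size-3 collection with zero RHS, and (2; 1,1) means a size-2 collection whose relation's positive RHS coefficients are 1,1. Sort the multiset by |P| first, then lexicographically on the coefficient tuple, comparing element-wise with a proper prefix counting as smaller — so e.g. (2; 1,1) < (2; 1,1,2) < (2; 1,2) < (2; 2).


Primitive collections (9):

  {2,4}:  v_{2} + v_{4} = 0 — sig = (2; —)
  {5,6}:  v_{5} + v_{6} = 0 — sig = (2; —)
  {1,4}:  v_{1} + v_{4} = v_{5} — sig = (2; 1)
  {1,5}:  v_{1} + v_{5} = v_{3} — sig = (2; 1)
  {1,6}:  v_{1} + v_{6} = v_{2} — sig = (2; 1)
  {2,5}:  v_{2} + v_{5} = v_{1} — sig = (2; 1)
  {3,6}:  v_{3} + v_{6} = v_{1} — sig = (2; 1)
  {2,3}:  v_{2} + v_{3} = 2·v_{1} — sig = (2; 2)
  {3,4}:  v_{3} + v_{4} = 2·v_{5} — sig = (2; 2)

so the primitive-relation signature multiset is
{ (2; —) ×2,  (2; 1) ×5,  (2; 2) ×2 }


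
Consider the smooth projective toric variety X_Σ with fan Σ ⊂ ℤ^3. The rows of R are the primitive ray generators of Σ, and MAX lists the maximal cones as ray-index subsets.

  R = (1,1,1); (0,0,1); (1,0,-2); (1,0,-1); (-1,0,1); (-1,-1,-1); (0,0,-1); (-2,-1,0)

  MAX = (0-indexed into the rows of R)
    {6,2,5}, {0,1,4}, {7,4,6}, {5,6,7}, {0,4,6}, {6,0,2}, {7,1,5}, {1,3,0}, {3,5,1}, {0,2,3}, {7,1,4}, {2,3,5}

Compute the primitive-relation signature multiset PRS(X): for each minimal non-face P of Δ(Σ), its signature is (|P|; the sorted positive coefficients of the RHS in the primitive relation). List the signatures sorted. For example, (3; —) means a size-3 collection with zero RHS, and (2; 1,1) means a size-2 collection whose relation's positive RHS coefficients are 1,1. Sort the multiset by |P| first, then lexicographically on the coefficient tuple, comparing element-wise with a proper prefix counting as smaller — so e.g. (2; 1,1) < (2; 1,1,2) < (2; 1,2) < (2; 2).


10 minimal non-faces of Δ(Σ) (on 8 rays):

  P = {0,5}:  v_{0} + v_{5} = 0 — sig = (2; —)
  P = {1,6}:  v_{1} + v_{6} = 0 — sig = (2; —)
  P = {3,4}:  v_{3} + v_{4} = 0 — sig = (2; —)
  P = {0,7}:  v_{0} + v_{7} = v_{4} — sig = (2; 1)
  P = {1,2}:  v_{1} + v_{2} = v_{3} — sig = (2; 1)
  P = {2,4}:  v_{2} + v_{4} = v_{6} — sig = (2; 1)
  P = {3,6}:  v_{3} + v_{6} = v_{2} — sig = (2; 1)
  P = {3,7}:  v_{3} + v_{7} = v_{5} — sig = (2; 1)
  P = {4,5}:  v_{4} + v_{5} = v_{7} — sig = (2; 1)
  P = {2,7}:  v_{2} + v_{7} = v_{5} + v_{6} — sig = (2; 1,1)

Hence PRS(X_Σ) =
    (2; —)
    (2; —)
    (2; —)
    (2; 1)
    (2; 1)
    (2; 1)
    (2; 1)
    (2; 1)
    (2; 1)
    (2; 1,1)


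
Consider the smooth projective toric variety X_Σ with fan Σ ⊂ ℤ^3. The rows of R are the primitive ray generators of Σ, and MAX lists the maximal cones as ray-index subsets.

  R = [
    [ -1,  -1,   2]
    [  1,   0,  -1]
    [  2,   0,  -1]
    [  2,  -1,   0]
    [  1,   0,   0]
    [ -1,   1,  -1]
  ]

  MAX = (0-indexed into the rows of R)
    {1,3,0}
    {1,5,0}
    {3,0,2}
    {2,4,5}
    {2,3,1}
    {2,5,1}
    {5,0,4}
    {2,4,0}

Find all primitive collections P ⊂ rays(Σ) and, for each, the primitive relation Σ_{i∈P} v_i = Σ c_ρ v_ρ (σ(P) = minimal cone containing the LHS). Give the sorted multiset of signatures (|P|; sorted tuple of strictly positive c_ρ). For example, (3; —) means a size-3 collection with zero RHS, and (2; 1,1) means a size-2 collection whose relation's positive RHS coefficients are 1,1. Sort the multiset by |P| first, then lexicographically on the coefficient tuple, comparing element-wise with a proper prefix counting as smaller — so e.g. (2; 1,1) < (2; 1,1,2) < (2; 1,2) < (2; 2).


|primitive collections| = 5. Relations:

  • {1,4}:  v_{1} + v_{4} = v_{2} ; sig = (2; 1)
  • {3,5}:  v_{3} + v_{5} = v_{1} ; sig = (2; 1)
  • {3,4}:  v_{3} + v_{4} = v_{0} + 2·v_{2} ; sig = (2; 1,2)
  • {0,2,5}:  v_{0} + v_{2} + v_{5} = 0 ; sig = (3; —)
  • {0,1,2}:  v_{0} + v_{1} + v_{2} = v_{3} ; sig = (3; 1)

Hence PRS(X_Σ) =
    |P|=2: 3 collections, coeffs (1), (1), (1,2)
    |P|=3: 2 collections, coeffs (), (1)


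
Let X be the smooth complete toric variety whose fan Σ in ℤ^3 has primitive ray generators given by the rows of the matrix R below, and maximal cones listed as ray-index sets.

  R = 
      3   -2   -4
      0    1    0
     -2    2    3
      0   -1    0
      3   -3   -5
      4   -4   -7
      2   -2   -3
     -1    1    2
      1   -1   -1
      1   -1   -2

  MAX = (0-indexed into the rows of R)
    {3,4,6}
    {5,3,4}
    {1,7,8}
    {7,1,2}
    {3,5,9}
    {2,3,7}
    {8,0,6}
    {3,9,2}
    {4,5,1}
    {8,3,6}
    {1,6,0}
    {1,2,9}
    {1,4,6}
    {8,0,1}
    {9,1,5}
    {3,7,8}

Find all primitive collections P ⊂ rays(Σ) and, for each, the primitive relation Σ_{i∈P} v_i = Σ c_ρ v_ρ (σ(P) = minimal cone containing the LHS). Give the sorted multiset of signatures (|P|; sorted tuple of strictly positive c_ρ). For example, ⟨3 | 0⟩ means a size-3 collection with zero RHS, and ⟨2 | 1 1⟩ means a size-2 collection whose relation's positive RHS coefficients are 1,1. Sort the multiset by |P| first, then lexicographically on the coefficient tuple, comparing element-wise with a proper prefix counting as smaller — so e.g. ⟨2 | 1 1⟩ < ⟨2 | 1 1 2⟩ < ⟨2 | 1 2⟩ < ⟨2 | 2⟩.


Minimal non-faces — 22 found among 10 rays, 16 max cones:

  P={1,3}:  v_{1} + v_{3} = 0  so sig = ⟨2 | 0⟩
  P={2,6}:  v_{2} + v_{6} = 0  so sig = ⟨2 | 0⟩
  P={7,9}:  v_{7} + v_{9} = 0  so sig = ⟨2 | 0⟩
  P={2,4}:  v_{2} + v_{4} = v_{9}  so sig = ⟨2 | 1⟩
  P={2,8}:  v_{2} + v_{8} = v_{7}  so sig = ⟨2 | 1⟩
  P={4,7}:  v_{4} + v_{7} = v_{6}  so sig = ⟨2 | 1⟩
  P={4,9}:  v_{4} + v_{9} = v_{5}  so sig = ⟨2 | 1⟩
  P={5,7}:  v_{5} + v_{7} = v_{4}  so sig = ⟨2 | 1⟩
  P={6,7}:  v_{6} + v_{7} = v_{8}  so sig = ⟨2 | 1⟩
  P={6,9}:  v_{6} + v_{9} = v_{4}  so sig = ⟨2 | 1⟩
  P={8,9}:  v_{8} + v_{9} = v_{6}  so sig = ⟨2 | 1⟩
  P={0,2}:  v_{0} + v_{2} = v_{1} + v_{8}  so sig = ⟨2 | 1 1⟩
  P={0,3}:  v_{0} + v_{3} = v_{6} + v_{8}  so sig = ⟨2 | 1 1⟩
  P={5,8}:  v_{5} + v_{8} = v_{4} + v_{6}  so sig = ⟨2 | 1 1⟩
  P={0,5}:  v_{0} + v_{5} = v_{1} + v_{4} + 2·v_{6}  so sig = ⟨2 | 1 1 2⟩
  P={0,7}:  v_{0} + v_{7} = v_{1} + 2·v_{8}  so sig = ⟨2 | 1 2⟩
  P={0,9}:  v_{0} + v_{9} = v_{1} + 2·v_{6}  so sig = ⟨2 | 1 2⟩
  P={0,4}:  v_{0} + v_{4} = v_{1} + 3·v_{6}  so sig = ⟨2 | 1 3⟩
  P={2,5}:  v_{2} + v_{5} = 2·v_{9}  so sig = ⟨2 | 2⟩
  P={4,8}:  v_{4} + v_{8} = 2·v_{6}  so sig = ⟨2 | 2⟩
  P={5,6}:  v_{5} + v_{6} = 2·v_{4}  so sig = ⟨2 | 2⟩
  P={1,6,8}:  v_{1} + v_{6} + v_{8} = v_{0}  so sig = ⟨3 | 1⟩

so the primitive-relation signature multiset is
{ ⟨2 | 0⟩ ×3,  ⟨2 | 1⟩ ×8,  ⟨2 | 1 1⟩ ×3,  ⟨2 | 1 1 2⟩,  ⟨2 | 1 2⟩ ×2,  ⟨2 | 1 3⟩,  ⟨2 | 2⟩ ×3,  ⟨3 | 1⟩ }


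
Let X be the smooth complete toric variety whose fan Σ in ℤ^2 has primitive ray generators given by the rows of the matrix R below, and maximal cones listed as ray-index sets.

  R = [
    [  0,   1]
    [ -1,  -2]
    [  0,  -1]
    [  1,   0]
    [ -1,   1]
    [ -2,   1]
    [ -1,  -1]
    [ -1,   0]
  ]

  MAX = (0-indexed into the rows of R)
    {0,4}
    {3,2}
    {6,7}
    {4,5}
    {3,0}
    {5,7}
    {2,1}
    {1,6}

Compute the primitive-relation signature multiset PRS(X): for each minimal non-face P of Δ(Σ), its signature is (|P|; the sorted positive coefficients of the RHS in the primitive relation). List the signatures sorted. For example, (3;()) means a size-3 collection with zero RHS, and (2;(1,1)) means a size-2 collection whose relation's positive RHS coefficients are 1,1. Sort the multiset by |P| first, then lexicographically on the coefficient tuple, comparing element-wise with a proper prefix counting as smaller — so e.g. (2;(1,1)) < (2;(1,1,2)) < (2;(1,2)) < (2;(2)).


Minimal non-faces — 20 found among 8 rays, 8 max cones:

  • {0,2}:  v_{0} + v_{2} = 0  ⇒ sig = (2;())
  • {3,7}:  v_{3} + v_{7} = 0  ⇒ sig = (2;())
  • {0,1}:  v_{0} + v_{1} = v_{6}  ⇒ sig = (2;(1))
  • {0,6}:  v_{0} + v_{6} = v_{7}  ⇒ sig = (2;(1))
  • {0,7}:  v_{0} + v_{7} = v_{4}  ⇒ sig = (2;(1))
  • {2,4}:  v_{2} + v_{4} = v_{7}  ⇒ sig = (2;(1))
  • {2,6}:  v_{2} + v_{6} = v_{1}  ⇒ sig = (2;(1))
  • {2,7}:  v_{2} + v_{7} = v_{6}  ⇒ sig = (2;(1))
  • {3,4}:  v_{3} + v_{4} = v_{0}  ⇒ sig = (2;(1))
  • {3,5}:  v_{3} + v_{5} = v_{4}  ⇒ sig = (2;(1))
  • {3,6}:  v_{3} + v_{6} = v_{2}  ⇒ sig = (2;(1))
  • {4,7}:  v_{4} + v_{7} = v_{5}  ⇒ sig = (2;(1))
  • {1,4}:  v_{1} + v_{4} = v_{6} + v_{7}  ⇒ sig = (2;(1,1))
  • {1,5}:  v_{1} + v_{5} = v_{6} + 2·v_{7}  ⇒ sig = (2;(1,2))
  • {0,5}:  v_{0} + v_{5} = 2·v_{4}  ⇒ sig = (2;(2))
  • {1,3}:  v_{1} + v_{3} = 2·v_{2}  ⇒ sig = (2;(2))
  • {1,7}:  v_{1} + v_{7} = 2·v_{6}  ⇒ sig = (2;(2))
  • {2,5}:  v_{2} + v_{5} = 2·v_{7}  ⇒ sig = (2;(2))
  • {4,6}:  v_{4} + v_{6} = 2·v_{7}  ⇒ sig = (2;(2))
  • {5,6}:  v_{5} + v_{6} = 3·v_{7}  ⇒ sig = (2;(3))

so the primitive-relation signature multiset is
{ (2;()) ×2,  (2;(1)) ×10,  (2;(1,1)),  (2;(1,2)),  (2;(2)) ×5,  (2;(3)) }


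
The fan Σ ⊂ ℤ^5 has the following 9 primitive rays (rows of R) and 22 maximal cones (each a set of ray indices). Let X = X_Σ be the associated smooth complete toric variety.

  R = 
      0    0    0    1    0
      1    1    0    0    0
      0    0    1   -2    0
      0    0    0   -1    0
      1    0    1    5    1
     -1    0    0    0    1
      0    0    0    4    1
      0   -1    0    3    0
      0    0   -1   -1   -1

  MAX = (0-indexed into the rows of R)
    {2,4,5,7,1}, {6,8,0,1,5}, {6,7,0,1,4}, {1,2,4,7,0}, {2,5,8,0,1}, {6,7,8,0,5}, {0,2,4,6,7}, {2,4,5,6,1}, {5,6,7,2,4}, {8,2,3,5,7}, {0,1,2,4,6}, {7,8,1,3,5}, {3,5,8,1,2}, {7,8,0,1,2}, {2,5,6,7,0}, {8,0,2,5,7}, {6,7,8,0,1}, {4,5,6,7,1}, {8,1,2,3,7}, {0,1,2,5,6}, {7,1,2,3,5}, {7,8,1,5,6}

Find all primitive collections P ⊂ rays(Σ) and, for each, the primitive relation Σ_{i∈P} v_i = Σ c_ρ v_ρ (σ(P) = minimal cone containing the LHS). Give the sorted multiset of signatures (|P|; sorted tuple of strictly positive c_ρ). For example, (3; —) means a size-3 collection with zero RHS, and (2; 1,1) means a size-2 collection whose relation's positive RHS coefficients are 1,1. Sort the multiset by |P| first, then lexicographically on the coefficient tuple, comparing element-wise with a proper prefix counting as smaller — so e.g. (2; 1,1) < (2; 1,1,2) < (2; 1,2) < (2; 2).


Δ(Σ) — 9 vertices, 9 min non-faces:

  P = {0,3}:  v_{0} + v_{3} = 0  so sig = (2; —)
  P = {3,6}:  v_{3} + v_{6} = v_{1} + v_{5} + v_{7}  so sig = (2; 1,1,1)
  P = {4,8}:  v_{4} + v_{8} = v_{0} + v_{1} + v_{7}  so sig = (2; 1,1,1)
  P = {3,4}:  v_{3} + v_{4} = 2·v_{1} + v_{2} + v_{5} + 2·v_{7}  so sig = (2; 1,1,2,2)
  P = {2,6,8}:  v_{2} + v_{6} + v_{8} = v_{0}  so sig = (3; 1)
  P = {0,4,5}:  v_{0} + v_{4} + v_{5} = v_{2} + 2·v_{6}  so sig = (3; 1,2)
  P = {0,1,5,7}:  v_{0} + v_{1} + v_{5} + v_{7} = v_{6}  so sig = (4; 1)
  P = {1,2,6,7}:  v_{1} + v_{2} + v_{6} + v_{7} = v_{4}  so sig = (4; 1)
  P = {1,2,5,7,8}:  v_{1} + v_{2} + v_{5} + v_{7} + v_{8} = 0  so sig = (5; —)

Sorted signature multiset PRS(X):
    (2; —)
    (2; 1,1,1)
    (2; 1,1,1)
    (2; 1,1,2,2)
    (3; 1)
    (3; 1,2)
    (4; 1)
    (4; 1)
    (5; —)


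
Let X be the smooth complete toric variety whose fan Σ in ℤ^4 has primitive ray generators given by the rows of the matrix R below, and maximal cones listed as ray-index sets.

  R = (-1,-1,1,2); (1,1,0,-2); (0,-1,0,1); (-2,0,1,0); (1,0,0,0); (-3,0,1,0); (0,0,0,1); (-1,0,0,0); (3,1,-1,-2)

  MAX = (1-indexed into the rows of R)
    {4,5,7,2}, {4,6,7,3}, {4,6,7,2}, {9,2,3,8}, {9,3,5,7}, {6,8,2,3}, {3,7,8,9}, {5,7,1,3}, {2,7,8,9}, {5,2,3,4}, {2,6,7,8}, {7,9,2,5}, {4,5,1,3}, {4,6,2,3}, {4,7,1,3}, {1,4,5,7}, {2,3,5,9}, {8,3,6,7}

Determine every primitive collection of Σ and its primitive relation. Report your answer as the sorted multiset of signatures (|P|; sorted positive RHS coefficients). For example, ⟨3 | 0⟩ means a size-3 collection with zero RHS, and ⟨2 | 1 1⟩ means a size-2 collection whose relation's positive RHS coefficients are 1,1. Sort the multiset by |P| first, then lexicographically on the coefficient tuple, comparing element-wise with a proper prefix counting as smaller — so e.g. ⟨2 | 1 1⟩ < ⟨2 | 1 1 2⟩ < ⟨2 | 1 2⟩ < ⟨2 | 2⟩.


Δ(Σ) — 9 vertices, 11 min non-faces:

  P={5,8}:  v_{5} + v_{8} = 0  ⟹  sig = ⟨2 | 0⟩
  P={4,8}:  v_{4} + v_{8} = v_{6}  ⟹  sig = ⟨2 | 1⟩
  P={4,9}:  v_{4} + v_{9} = v_{2}  ⟹  sig = ⟨2 | 1⟩
  P={5,6}:  v_{5} + v_{6} = v_{4}  ⟹  sig = ⟨2 | 1⟩
  P={6,9}:  v_{6} + v_{9} = v_{2} + v_{8}  ⟹  sig = ⟨2 | 1 1⟩
  P={1,8}:  v_{1} + v_{8} = v_{3} + v_{4} + v_{7}  ⟹  sig = ⟨2 | 1 1 1⟩
  P={1,6}:  v_{1} + v_{6} = v_{3} + 2·v_{4} + v_{7}  ⟹  sig = ⟨2 | 1 1 2⟩
  P={1,2}:  v_{1} + v_{2} = v_{4} + 2·v_{5}  ⟹  sig = ⟨2 | 1 2⟩
  P={1,9}:  v_{1} + v_{9} = 2·v_{5}  ⟹  sig = ⟨2 | 2⟩
  P={2,3,7}:  v_{2} + v_{3} + v_{7} = v_{5}  ⟹  sig = ⟨3 | 1⟩
  P={3,4,5,7}:  v_{3} + v_{4} + v_{5} + v_{7} = v_{1}  ⟹  sig = ⟨4 | 1⟩

Hence PRS(X_Σ) =
    ⟨2 | 0⟩
    ⟨2 | 1⟩
    ⟨2 | 1⟩
    ⟨2 | 1⟩
    ⟨2 | 1 1⟩
    ⟨2 | 1 1 1⟩
    ⟨2 | 1 1 2⟩
    ⟨2 | 1 2⟩
    ⟨2 | 2⟩
    ⟨3 | 1⟩
    ⟨4 | 1⟩


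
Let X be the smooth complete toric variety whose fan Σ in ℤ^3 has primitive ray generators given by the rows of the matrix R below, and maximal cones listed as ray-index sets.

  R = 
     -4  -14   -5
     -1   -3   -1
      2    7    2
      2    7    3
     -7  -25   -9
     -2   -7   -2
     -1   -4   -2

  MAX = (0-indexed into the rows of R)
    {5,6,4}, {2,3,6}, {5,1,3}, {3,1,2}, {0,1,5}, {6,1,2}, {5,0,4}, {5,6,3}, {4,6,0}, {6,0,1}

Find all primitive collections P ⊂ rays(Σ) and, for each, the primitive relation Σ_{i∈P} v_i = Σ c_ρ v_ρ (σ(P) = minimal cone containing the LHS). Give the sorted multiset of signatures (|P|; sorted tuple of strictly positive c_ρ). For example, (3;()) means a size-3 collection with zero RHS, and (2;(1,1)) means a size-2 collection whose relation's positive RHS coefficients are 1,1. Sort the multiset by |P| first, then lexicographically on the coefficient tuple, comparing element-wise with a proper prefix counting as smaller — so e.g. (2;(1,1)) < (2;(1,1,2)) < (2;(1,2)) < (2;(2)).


9 collections generate NE(X_Σ); each relation:

  P={2,5}:  v_{2} + v_{5} = 0  →  sig = (2;())
  P={0,3}:  v_{0} + v_{3} = v_{5}  →  sig = (2;(1))
  P={0,2}:  v_{0} + v_{2} = v_{1} + v_{6}  →  sig = (2;(1,1))
  P={2,4}:  v_{2} + v_{4} = v_{0} + v_{6}  →  sig = (2;(1,1))
  P={3,4}:  v_{3} + v_{4} = 2·v_{5} + v_{6}  →  sig = (2;(1,2))
  P={1,4}:  v_{1} + v_{4} = 2·v_{0}  →  sig = (2;(2))
  P={1,3,6}:  v_{1} + v_{3} + v_{6} = 0  →  sig = (3;())
  P={0,5,6}:  v_{0} + v_{5} + v_{6} = v_{4}  →  sig = (3;(1))
  P={1,5,6}:  v_{1} + v_{5} + v_{6} = v_{0}  →  sig = (3;(1))

Hence PRS(X_Σ) =
    (2;())
    (2;(1))
    (2;(1,1))
    (2;(1,1))
    (2;(1,2))
    (2;(2))
    (3;())
    (3;(1))
    (3;(1))


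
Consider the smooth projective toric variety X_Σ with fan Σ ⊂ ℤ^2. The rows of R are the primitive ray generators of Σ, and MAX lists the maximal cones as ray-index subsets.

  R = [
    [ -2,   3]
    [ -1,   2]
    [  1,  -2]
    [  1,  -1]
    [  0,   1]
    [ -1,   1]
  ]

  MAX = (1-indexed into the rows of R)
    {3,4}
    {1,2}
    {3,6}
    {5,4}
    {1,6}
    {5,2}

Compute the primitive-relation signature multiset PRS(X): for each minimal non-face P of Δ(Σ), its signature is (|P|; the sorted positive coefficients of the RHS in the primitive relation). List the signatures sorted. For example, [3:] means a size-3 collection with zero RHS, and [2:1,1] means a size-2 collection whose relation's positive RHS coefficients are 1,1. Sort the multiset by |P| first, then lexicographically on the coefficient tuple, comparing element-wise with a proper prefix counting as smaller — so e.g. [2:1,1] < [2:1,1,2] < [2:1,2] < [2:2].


9 minimal non-faces of Δ(Σ) (on 6 rays):

  P = {2,3}:  v_{2} + v_{3} = 0  →  sig = [2:]
  P = {4,6}:  v_{4} + v_{6} = 0  →  sig = [2:]
  P = {1,3}:  v_{1} + v_{3} = v_{6}  →  sig = [2:1]
  P = {1,4}:  v_{1} + v_{4} = v_{2}  →  sig = [2:1]
  P = {2,4}:  v_{2} + v_{4} = v_{5}  →  sig = [2:1]
  P = {2,6}:  v_{2} + v_{6} = v_{1}  →  sig = [2:1]
  P = {3,5}:  v_{3} + v_{5} = v_{4}  →  sig = [2:1]
  P = {5,6}:  v_{5} + v_{6} = v_{2}  →  sig = [2:1]
  P = {1,5}:  v_{1} + v_{5} = 2·v_{2}  →  sig = [2:2]

Signatures (|P|; sorted positive RHS coefficients), sorted:
{ [2:] ×2,  [2:1] ×6,  [2:2] }


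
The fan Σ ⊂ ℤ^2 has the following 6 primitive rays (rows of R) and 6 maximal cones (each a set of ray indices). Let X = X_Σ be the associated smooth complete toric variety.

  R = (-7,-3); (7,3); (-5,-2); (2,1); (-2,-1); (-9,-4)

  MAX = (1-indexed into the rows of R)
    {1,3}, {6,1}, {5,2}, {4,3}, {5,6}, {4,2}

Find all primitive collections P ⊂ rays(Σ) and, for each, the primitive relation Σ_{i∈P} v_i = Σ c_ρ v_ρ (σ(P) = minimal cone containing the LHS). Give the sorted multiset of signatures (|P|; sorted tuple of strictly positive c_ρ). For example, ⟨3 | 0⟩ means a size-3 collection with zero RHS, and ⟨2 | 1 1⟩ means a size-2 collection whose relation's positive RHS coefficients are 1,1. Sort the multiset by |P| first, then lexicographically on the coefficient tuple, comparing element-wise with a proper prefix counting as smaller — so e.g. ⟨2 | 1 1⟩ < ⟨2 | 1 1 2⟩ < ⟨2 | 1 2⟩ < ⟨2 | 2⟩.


9 collections generate NE(X_Σ); each relation:

  P={1,2}:  v_{1} + v_{2} = 0 ; sig = ⟨2 | 0⟩
  P={4,5}:  v_{4} + v_{5} = 0 ; sig = ⟨2 | 0⟩
  P={1,4}:  v_{1} + v_{4} = v_{3} ; sig = ⟨2 | 1⟩
  P={1,5}:  v_{1} + v_{5} = v_{6} ; sig = ⟨2 | 1⟩
  P={2,3}:  v_{2} + v_{3} = v_{4} ; sig = ⟨2 | 1⟩
  P={2,6}:  v_{2} + v_{6} = v_{5} ; sig = ⟨2 | 1⟩
  P={3,5}:  v_{3} + v_{5} = v_{1} ; sig = ⟨2 | 1⟩
  P={4,6}:  v_{4} + v_{6} = v_{1} ; sig = ⟨2 | 1⟩
  P={3,6}:  v_{3} + v_{6} = 2·v_{1} ; sig = ⟨2 | 2⟩

Hence PRS(X_Σ) =
[⟨2 | 0⟩, ⟨2 | 0⟩, ⟨2 | 1⟩, ⟨2 | 1⟩, ⟨2 | 1⟩, ⟨2 | 1⟩, ⟨2 | 1⟩, ⟨2 | 1⟩, ⟨2 | 2⟩]


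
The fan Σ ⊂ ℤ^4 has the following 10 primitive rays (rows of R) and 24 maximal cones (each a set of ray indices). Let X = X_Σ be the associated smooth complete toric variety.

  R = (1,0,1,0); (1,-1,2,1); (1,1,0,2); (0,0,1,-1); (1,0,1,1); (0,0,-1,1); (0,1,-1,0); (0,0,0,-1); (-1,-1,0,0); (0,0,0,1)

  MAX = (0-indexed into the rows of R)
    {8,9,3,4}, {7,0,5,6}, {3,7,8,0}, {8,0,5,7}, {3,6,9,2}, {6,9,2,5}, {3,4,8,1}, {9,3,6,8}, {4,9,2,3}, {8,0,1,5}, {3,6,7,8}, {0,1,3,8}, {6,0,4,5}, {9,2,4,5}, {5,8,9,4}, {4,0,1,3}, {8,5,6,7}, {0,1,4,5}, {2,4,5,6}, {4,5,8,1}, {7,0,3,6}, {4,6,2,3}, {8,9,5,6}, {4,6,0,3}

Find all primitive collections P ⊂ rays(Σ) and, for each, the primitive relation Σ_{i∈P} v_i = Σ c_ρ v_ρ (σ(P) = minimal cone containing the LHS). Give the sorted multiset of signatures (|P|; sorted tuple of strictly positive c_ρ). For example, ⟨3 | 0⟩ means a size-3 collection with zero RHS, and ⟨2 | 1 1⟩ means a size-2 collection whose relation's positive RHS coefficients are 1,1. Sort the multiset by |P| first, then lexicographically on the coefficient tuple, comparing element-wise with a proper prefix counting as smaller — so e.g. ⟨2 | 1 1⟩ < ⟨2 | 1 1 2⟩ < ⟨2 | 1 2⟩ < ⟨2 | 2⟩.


Minimal non-faces — 15 found among 10 rays, 24 max cones:

  {3,5}:  v_{3} + v_{5} = 0  so sig = ⟨2 | 0⟩
  {7,9}:  v_{7} + v_{9} = 0  so sig = ⟨2 | 0⟩
  {0,9}:  v_{0} + v_{9} = v_{4}  so sig = ⟨2 | 1⟩
  {1,6}:  v_{1} + v_{6} = v_{4}  so sig = ⟨2 | 1⟩
  {4,7}:  v_{4} + v_{7} = v_{0}  so sig = ⟨2 | 1⟩
  {2,7}:  v_{2} + v_{7} = v_{4} + v_{6}  so sig = ⟨2 | 1 1⟩
  {0,2}:  v_{0} + v_{2} = 2·v_{4} + v_{6}  so sig = ⟨2 | 1 2⟩
  {1,2}:  v_{1} + v_{2} = 2·v_{4} + v_{9}  so sig = ⟨2 | 1 2⟩
  {1,7}:  v_{1} + v_{7} = 2·v_{0} + v_{8}  so sig = ⟨2 | 1 2⟩
  {1,9}:  v_{1} + v_{9} = 2·v_{4} + v_{8}  so sig = ⟨2 | 1 2⟩
  {2,8}:  v_{2} + v_{8} = 2·v_{9}  so sig = ⟨2 | 2⟩
  {0,6,8}:  v_{0} + v_{6} + v_{8} = 0  so sig = ⟨3 | 0⟩
  {0,4,8}:  v_{0} + v_{4} + v_{8} = v_{1}  so sig = ⟨3 | 1⟩
  {4,6,8}:  v_{4} + v_{6} + v_{8} = v_{9}  so sig = ⟨3 | 1⟩
  {4,6,9}:  v_{4} + v_{6} + v_{9} = v_{2}  so sig = ⟨3 | 1⟩

Hence PRS(X_Σ) =
{ ⟨2 | 0⟩ ×2,  ⟨2 | 1⟩ ×3,  ⟨2 | 1 1⟩,  ⟨2 | 1 2⟩ ×4,  ⟨2 | 2⟩,  ⟨3 | 0⟩,  ⟨3 | 1⟩ ×3 }


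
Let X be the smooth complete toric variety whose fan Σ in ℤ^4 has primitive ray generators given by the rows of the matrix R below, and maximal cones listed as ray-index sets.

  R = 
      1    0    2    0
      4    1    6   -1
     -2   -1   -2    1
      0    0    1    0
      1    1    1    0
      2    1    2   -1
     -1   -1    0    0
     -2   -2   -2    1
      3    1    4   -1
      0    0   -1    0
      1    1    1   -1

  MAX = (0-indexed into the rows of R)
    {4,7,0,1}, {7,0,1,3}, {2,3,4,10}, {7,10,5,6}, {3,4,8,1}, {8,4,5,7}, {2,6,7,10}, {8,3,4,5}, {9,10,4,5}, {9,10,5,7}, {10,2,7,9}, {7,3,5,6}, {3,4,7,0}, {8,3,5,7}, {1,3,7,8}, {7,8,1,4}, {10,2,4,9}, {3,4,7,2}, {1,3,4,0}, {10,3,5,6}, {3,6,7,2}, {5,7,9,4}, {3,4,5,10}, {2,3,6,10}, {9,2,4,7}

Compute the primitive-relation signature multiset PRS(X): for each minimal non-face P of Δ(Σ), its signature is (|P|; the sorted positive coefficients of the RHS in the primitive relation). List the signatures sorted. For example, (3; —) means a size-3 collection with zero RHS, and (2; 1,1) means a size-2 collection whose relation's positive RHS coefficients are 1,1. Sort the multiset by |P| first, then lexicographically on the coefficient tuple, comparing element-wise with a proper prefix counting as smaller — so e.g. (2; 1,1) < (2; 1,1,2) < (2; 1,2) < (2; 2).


24 collections generate NE(X_Σ); each relation:

  P={2,5}:  v_{2} + v_{5} = 0  →  sig = (2; —)
  P={3,9}:  v_{3} + v_{9} = 0  →  sig = (2; —)
  P={0,5}:  v_{0} + v_{5} = v_{8}  →  sig = (2; 1)
  P={0,8}:  v_{0} + v_{8} = v_{1}  →  sig = (2; 1)
  P={2,8}:  v_{2} + v_{8} = v_{0}  →  sig = (2; 1)
  P={4,6}:  v_{4} + v_{6} = v_{3}  →  sig = (2; 1)
  P={0,10}:  v_{0} + v_{10} = v_{3} + v_{5}  →  sig = (2; 1,1)
  P={6,9}:  v_{6} + v_{9} = v_{7} + v_{10}  →  sig = (2; 1,1)
  P={0,2}:  v_{0} + v_{2} = v_{3} + v_{4} + v_{7}  →  sig = (2; 1,1,1)
  P={0,9}:  v_{0} + v_{9} = v_{4} + v_{5} + v_{7}  →  sig = (2; 1,1,1)
  P={1,10}:  v_{1} + v_{10} = v_{3} + v_{5} + v_{8}  →  sig = (2; 1,1,1)
  P={1,9}:  v_{1} + v_{9} = v_{4} + v_{5} + v_{7} + v_{8}  →  sig = (2; 1,1,1,1)
  P={1,6}:  v_{1} + v_{6} = 2·v_{3} + v_{5} + v_{7} + v_{8}  →  sig = (2; 1,1,1,2)
  P={0,6}:  v_{0} + v_{6} = 2·v_{3} + v_{5} + v_{7}  →  sig = (2; 1,1,2)
  P={8,9}:  v_{8} + v_{9} = v_{4} + 2·v_{5} + v_{7}  →  sig = (2; 1,1,2)
  P={8,10}:  v_{8} + v_{10} = v_{3} + 2·v_{5}  →  sig = (2; 1,2)
  P={6,8}:  v_{6} + v_{8} = 2·v_{3} + 2·v_{5} + v_{7}  →  sig = (2; 1,2,2)
  P={1,2}:  v_{1} + v_{2} = 2·v_{0}  →  sig = (2; 2)
  P={1,5}:  v_{1} + v_{5} = 2·v_{8}  →  sig = (2; 2)
  P={4,7,10}:  v_{4} + v_{7} + v_{10} = 0  →  sig = (3; —)
  P={3,7,10}:  v_{3} + v_{7} + v_{10} = v_{6}  →  sig = (3; 1)
  P={3,4,5,7}:  v_{3} + v_{4} + v_{5} + v_{7} = v_{0}  →  sig = (4; 1)
  P={3,4,7,8}:  v_{3} + v_{4} + v_{7} + v_{8} = 2·v_{0}  →  sig = (4; 2)
  P={1,3,4,7}:  v_{1} + v_{3} + v_{4} + v_{7} = 3·v_{0}  →  sig = (4; 3)

Hence PRS(X_Σ) =
{ (2; —) ×2,  (2; 1) ×4,  (2; 1,1) ×2,  (2; 1,1,1) ×3,  (2; 1,1,1,1),  (2; 1,1,1,2),  (2; 1,1,2) ×2,  (2; 1,2),  (2; 1,2,2),  (2; 2) ×2,  (3; —),  (3; 1),  (4; 1),  (4; 2),  (4; 3) }


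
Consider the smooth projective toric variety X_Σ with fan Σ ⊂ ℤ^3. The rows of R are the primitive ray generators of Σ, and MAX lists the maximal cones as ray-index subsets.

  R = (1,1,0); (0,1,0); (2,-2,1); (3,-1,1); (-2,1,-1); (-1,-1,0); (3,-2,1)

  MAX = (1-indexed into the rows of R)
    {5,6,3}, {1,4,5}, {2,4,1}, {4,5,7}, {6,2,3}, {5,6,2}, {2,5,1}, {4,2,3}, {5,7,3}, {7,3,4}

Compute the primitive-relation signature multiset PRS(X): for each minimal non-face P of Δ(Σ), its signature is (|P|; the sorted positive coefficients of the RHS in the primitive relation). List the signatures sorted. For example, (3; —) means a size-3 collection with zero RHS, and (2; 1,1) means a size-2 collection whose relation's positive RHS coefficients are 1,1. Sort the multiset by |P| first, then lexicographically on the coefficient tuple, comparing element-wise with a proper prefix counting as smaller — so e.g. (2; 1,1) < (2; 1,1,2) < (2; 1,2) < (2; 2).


Minimal non-faces — 9 found among 7 rays, 10 max cones:

  • {1,6}:  v_{1} + v_{6} = 0  ⟹  sig = (2; —)
  • {1,3}:  v_{1} + v_{3} = v_{4}  ⟹  sig = (2; 1)
  • {2,7}:  v_{2} + v_{7} = v_{4}  ⟹  sig = (2; 1)
  • {4,6}:  v_{4} + v_{6} = v_{3}  ⟹  sig = (2; 1)
  • {1,7}:  v_{1} + v_{7} = 2·v_{4} + v_{5}  ⟹  sig = (2; 1,2)
  • {6,7}:  v_{6} + v_{7} = 2·v_{3} + v_{5}  ⟹  sig = (2; 1,2)
  • {2,3,5}:  v_{2} + v_{3} + v_{5} = 0  ⟹  sig = (3; —)
  • {2,4,5}:  v_{2} + v_{4} + v_{5} = v_{1}  ⟹  sig = (3; 1)
  • {3,4,5}:  v_{3} + v_{4} + v_{5} = v_{7}  ⟹  sig = (3; 1)

Sorted signature multiset PRS(X):
{ (2; —),  (2; 1) ×3,  (2; 1,2) ×2,  (3; —),  (3; 1) ×2 }


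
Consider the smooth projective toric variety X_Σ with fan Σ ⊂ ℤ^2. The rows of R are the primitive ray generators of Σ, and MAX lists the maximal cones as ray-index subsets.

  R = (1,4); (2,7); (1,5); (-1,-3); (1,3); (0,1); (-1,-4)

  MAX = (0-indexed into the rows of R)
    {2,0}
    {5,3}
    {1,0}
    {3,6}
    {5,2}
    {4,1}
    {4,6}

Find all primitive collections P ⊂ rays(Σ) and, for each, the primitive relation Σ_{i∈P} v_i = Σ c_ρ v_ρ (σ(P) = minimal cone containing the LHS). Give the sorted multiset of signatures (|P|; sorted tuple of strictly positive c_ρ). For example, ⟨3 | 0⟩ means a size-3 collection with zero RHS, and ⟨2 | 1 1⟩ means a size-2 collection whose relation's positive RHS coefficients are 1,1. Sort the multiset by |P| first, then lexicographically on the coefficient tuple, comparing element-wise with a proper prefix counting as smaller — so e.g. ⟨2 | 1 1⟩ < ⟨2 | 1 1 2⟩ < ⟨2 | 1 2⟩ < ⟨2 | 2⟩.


The 14 primitive collections of Σ (r=7, n=2):

  P = {0,6}:  v_{0} + v_{6} = 0  ⇒ sig = ⟨2 | 0⟩
  P = {3,4}:  v_{3} + v_{4} = 0  ⇒ sig = ⟨2 | 0⟩
  P = {0,3}:  v_{0} + v_{3} = v_{5}  ⇒ sig = ⟨2 | 1⟩
  P = {0,4}:  v_{0} + v_{4} = v_{1}  ⇒ sig = ⟨2 | 1⟩
  P = {0,5}:  v_{0} + v_{5} = v_{2}  ⇒ sig = ⟨2 | 1⟩
  P = {1,3}:  v_{1} + v_{3} = v_{0}  ⇒ sig = ⟨2 | 1⟩
  P = {1,6}:  v_{1} + v_{6} = v_{4}  ⇒ sig = ⟨2 | 1⟩
  P = {2,6}:  v_{2} + v_{6} = v_{5}  ⇒ sig = ⟨2 | 1⟩
  P = {4,5}:  v_{4} + v_{5} = v_{0}  ⇒ sig = ⟨2 | 1⟩
  P = {5,6}:  v_{5} + v_{6} = v_{3}  ⇒ sig = ⟨2 | 1⟩
  P = {1,5}:  v_{1} + v_{5} = 2·v_{0}  ⇒ sig = ⟨2 | 2⟩
  P = {2,3}:  v_{2} + v_{3} = 2·v_{5}  ⇒ sig = ⟨2 | 2⟩
  P = {2,4}:  v_{2} + v_{4} = 2·v_{0}  ⇒ sig = ⟨2 | 2⟩
  P = {1,2}:  v_{1} + v_{2} = 3·v_{0}  ⇒ sig = ⟨2 | 3⟩

Hence PRS(X_Σ) =
    |P|=2: 14 collections, coeffs (), (), (1), (1), (1), (1), (1), (1), (1), (1), (2), (2), (2), (3)


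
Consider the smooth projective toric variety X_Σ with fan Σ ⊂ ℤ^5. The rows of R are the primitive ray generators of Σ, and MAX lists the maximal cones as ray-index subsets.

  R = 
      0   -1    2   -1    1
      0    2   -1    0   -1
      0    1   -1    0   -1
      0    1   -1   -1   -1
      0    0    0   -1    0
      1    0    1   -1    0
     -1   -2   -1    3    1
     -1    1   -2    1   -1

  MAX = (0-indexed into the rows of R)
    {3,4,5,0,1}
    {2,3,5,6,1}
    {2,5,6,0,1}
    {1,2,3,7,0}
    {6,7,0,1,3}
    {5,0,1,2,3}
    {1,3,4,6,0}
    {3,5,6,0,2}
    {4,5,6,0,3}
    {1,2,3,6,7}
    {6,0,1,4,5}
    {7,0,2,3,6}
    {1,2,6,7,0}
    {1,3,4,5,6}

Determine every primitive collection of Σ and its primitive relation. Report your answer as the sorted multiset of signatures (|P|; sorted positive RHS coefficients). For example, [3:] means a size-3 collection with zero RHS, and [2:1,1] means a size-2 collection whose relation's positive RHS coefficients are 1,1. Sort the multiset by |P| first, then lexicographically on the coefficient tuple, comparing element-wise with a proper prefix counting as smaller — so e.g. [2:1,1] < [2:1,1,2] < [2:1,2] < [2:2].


|primitive collections| = 5. Relations:

  P={2,4}:  v_{2} + v_{4} = v_{3} ; sig = [2:1]
  P={5,7}:  v_{5} + v_{7} = v_{2} ; sig = [2:1]
  P={4,7}:  v_{4} + v_{7} = v_{0} + v_{1} + 2·v_{3} + v_{6} ; sig = [2:1,1,1,2]
  P={0,1,3,5,6}:  v_{0} + v_{1} + v_{3} + v_{5} + v_{6} = 0 ; sig = [5:]
  P={0,1,2,3,6}:  v_{0} + v_{1} + v_{2} + v_{3} + v_{6} = v_{7} ; sig = [5:1]

Sorted signature multiset PRS(X):
[[2:1], [2:1], [2:1,1,1,2], [5:], [5:1]]


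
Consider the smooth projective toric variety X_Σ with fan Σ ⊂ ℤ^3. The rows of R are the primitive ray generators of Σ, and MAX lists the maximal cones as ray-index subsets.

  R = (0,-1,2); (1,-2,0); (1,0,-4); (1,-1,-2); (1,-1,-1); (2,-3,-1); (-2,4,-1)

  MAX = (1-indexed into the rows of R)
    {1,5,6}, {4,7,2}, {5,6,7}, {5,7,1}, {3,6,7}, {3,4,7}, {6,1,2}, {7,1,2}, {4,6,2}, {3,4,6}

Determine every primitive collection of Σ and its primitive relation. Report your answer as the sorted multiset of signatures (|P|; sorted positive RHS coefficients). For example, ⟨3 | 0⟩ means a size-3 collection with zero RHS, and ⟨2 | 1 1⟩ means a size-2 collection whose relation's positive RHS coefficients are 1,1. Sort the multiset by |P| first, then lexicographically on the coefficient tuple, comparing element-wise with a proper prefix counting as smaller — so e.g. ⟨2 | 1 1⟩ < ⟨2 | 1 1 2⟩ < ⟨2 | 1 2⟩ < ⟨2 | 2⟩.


9 collections generate NE(X_Σ); each relation:

  • {1,3}:  v_{1} + v_{3} = v_{4} ; sig = ⟨2 | 1⟩
  • {1,4}:  v_{1} + v_{4} = v_{2} ; sig = ⟨2 | 1⟩
  • {2,5}:  v_{2} + v_{5} = v_{6} ; sig = ⟨2 | 1⟩
  • {4,5}:  v_{4} + v_{5} = 2·v_{6} + v_{7} ; sig = ⟨2 | 1 2⟩
  • {2,3}:  v_{2} + v_{3} = 2·v_{4} ; sig = ⟨2 | 2⟩
  • {3,5}:  v_{3} + v_{5} = 3·v_{6} + 2·v_{7} ; sig = ⟨2 | 2 3⟩
  • {1,6,7}:  v_{1} + v_{6} + v_{7} = 0 ; sig = ⟨3 | 0⟩
  • {2,6,7}:  v_{2} + v_{6} + v_{7} = v_{4} ; sig = ⟨3 | 1⟩
  • {4,6,7}:  v_{4} + v_{6} + v_{7} = v_{3} ; sig = ⟨3 | 1⟩

Signatures (|P|; sorted positive RHS coefficients), sorted:
    ⟨2 | 1⟩
    ⟨2 | 1⟩
    ⟨2 | 1⟩
    ⟨2 | 1 2⟩
    ⟨2 | 2⟩
    ⟨2 | 2 3⟩
    ⟨3 | 0⟩
    ⟨3 | 1⟩
    ⟨3 | 1⟩


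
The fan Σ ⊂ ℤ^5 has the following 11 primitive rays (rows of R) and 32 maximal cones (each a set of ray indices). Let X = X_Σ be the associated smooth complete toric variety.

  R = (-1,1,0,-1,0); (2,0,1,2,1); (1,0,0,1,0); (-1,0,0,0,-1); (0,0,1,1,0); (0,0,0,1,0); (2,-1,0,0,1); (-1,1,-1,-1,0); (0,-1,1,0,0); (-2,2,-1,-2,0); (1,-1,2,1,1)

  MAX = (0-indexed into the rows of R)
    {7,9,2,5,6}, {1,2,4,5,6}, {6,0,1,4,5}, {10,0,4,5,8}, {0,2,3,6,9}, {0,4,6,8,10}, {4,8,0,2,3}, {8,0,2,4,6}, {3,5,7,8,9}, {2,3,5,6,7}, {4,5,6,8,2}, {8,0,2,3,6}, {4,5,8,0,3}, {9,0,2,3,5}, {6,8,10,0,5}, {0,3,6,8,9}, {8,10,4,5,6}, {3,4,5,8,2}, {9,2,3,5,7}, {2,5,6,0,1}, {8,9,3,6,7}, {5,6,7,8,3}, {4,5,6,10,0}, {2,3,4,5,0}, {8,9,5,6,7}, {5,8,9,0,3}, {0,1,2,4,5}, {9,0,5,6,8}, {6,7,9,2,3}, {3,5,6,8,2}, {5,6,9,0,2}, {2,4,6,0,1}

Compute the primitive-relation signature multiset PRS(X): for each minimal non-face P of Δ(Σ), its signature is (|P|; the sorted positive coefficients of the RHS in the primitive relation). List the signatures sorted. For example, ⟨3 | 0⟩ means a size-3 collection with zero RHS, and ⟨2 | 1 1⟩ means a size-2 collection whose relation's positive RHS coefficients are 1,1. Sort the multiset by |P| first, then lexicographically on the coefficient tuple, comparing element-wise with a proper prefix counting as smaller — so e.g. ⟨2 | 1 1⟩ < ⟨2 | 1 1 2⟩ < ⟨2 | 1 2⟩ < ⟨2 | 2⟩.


Minimal non-faces — 20 found among 11 rays, 32 max cones:

  {0,7}:  v_{0} + v_{7} = v_{9}  →  sig = ⟨2 | 1⟩
  {1,3}:  v_{1} + v_{3} = v_{2} + v_{4}  →  sig = ⟨2 | 1 1⟩
  {3,10}:  v_{3} + v_{10} = v_{4} + v_{8}  →  sig = ⟨2 | 1 1⟩
  {4,7}:  v_{4} + v_{7} = v_{0} + v_{5}  →  sig = ⟨2 | 1 1⟩
  {1,7}:  v_{1} + v_{7} = 2·v_{0} + v_{2} + 2·v_{5} + v_{6}  →  sig = ⟨2 | 1 1 2 2⟩
  {7,10}:  v_{7} + v_{10} = 2·v_{0} + 2·v_{5} + v_{6} + v_{8}  →  sig = ⟨2 | 1 1 2 2⟩
  {1,9}:  v_{1} + v_{9} = 3·v_{0} + v_{2} + 2·v_{5} + v_{6}  →  sig = ⟨2 | 1 1 2 3⟩
  {1,10}:  v_{1} + v_{10} = v_{0} + 3·v_{4} + v_{5} + 2·v_{6}  →  sig = ⟨2 | 1 1 2 3⟩
  {9,10}:  v_{9} + v_{10} = 3·v_{0} + 2·v_{5} + v_{6} + v_{8}  →  sig = ⟨2 | 1 1 2 3⟩
  {1,8}:  v_{1} + v_{8} = 2·v_{4} + v_{6}  →  sig = ⟨2 | 1 2⟩
  {2,10}:  v_{2} + v_{10} = 2·v_{4} + v_{6}  →  sig = ⟨2 | 1 2⟩
  {4,9}:  v_{4} + v_{9} = 2·v_{0} + v_{5}  →  sig = ⟨2 | 1 2⟩
  {2,7,8}:  v_{2} + v_{7} + v_{8} = 0  →  sig = ⟨3 | 0⟩
  {2,8,9}:  v_{2} + v_{8} + v_{9} = v_{0}  →  sig = ⟨3 | 1⟩
  {3,4,6}:  v_{3} + v_{4} + v_{6} = v_{2} + v_{8}  →  sig = ⟨3 | 1 1⟩
  {0,3,5,6}:  v_{0} + v_{3} + v_{5} + v_{6} = 0  →  sig = ⟨4 | 0⟩
  {0,2,5,8}:  v_{0} + v_{2} + v_{5} + v_{8} = v_{4}  →  sig = ⟨4 | 1⟩
  {3,5,6,9}:  v_{3} + v_{5} + v_{6} + v_{9} = v_{7}  →  sig = ⟨4 | 1⟩
  {0,2,4,5,6}:  v_{0} + v_{2} + v_{4} + v_{5} + v_{6} = v_{1}  →  sig = ⟨5 | 1⟩
  {0,4,5,6,8}:  v_{0} + v_{4} + v_{5} + v_{6} + v_{8} = v_{10}  →  sig = ⟨5 | 1⟩

so the primitive-relation signature multiset is
    |P|=2: 12 collections, coeffs (1), (1,1), (1,1), (1,1), (1,1,2,2), (1,1,2,2), (1,1,2,3), (1,1,2,3), (1,1,2,3), (1,2), (1,2), (1,2)
    |P|=3: 3 collections, coeffs (), (1), (1,1)
    |P|=4: 3 collections, coeffs (), (1), (1)
    |P|=5: 2 collections, coeffs (1), (1)


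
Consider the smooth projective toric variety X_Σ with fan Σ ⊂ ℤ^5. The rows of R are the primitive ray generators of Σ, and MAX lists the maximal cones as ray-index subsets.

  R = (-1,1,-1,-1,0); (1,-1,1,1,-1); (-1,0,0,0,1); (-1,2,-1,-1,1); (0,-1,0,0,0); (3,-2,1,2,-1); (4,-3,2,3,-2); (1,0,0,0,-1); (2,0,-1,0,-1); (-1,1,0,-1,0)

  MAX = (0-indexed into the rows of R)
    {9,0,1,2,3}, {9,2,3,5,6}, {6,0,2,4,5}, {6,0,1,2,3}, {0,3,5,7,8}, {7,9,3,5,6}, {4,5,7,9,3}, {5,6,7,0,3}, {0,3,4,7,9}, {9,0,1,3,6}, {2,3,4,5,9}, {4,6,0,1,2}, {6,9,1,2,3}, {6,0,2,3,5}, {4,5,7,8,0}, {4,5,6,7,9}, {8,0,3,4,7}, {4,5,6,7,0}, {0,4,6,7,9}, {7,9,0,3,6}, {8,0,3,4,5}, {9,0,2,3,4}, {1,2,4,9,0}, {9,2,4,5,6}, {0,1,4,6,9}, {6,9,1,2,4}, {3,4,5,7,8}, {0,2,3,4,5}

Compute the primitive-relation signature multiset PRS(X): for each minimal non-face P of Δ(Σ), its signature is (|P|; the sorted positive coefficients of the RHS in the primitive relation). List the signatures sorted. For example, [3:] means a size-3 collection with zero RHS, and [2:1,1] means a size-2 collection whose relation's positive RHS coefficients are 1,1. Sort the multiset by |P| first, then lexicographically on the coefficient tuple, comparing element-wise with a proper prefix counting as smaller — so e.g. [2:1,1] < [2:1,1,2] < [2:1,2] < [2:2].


|primitive collections| = 12. Relations:

  • {2,7}:  v_{2} + v_{7} = 0  ⇒ sig = [2:]
  • {1,5}:  v_{1} + v_{5} = v_{6}  ⇒ sig = [2:1]
  • {1,7}:  v_{1} + v_{7} = v_{0} + v_{6} + v_{9}  ⇒ sig = [2:1,1,1]
  • {1,8}:  v_{1} + v_{8} = v_{0} + v_{5} + v_{7}  ⇒ sig = [2:1,1,1]
  • {2,8}:  v_{2} + v_{8} = v_{0} + v_{3} + v_{4} + v_{5}  ⇒ sig = [2:1,1,1,1]
  • {6,8}:  v_{6} + v_{8} = v_{0} + 2·v_{5} + v_{7}  ⇒ sig = [2:1,1,2]
  • {8,9}:  v_{8} + v_{9} = v_{3} + v_{4} + 2·v_{7}  ⇒ sig = [2:1,1,2]
  • {1,3,4}:  v_{1} + v_{3} + v_{4} = 0  ⇒ sig = [3:]
  • {0,5,9}:  v_{0} + v_{5} + v_{9} = v_{7}  ⇒ sig = [3:1]
  • {3,4,6}:  v_{3} + v_{4} + v_{6} = v_{5}  ⇒ sig = [3:1]
  • {0,2,6,9}:  v_{0} + v_{2} + v_{6} + v_{9} = v_{1}  ⇒ sig = [4:1]
  • {0,3,4,5,7}:  v_{0} + v_{3} + v_{4} + v_{5} + v_{7} = v_{8}  ⇒ sig = [5:1]

so the primitive-relation signature multiset is
    [2:]
    [2:1]
    [2:1,1,1]
    [2:1,1,1]
    [2:1,1,1,1]
    [2:1,1,2]
    [2:1,1,2]
    [3:]
    [3:1]
    [3:1]
    [4:1]
    [5:1]
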